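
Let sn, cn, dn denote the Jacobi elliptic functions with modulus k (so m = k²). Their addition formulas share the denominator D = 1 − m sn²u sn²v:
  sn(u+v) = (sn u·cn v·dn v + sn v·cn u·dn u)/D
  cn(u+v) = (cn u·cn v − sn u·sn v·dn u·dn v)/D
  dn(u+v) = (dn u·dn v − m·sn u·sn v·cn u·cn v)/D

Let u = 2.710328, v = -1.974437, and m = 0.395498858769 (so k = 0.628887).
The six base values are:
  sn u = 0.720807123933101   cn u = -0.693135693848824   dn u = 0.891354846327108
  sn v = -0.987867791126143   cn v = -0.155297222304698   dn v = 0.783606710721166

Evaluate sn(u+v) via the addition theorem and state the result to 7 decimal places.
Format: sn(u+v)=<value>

sn(u+v)=0.6537060

m = k² = 0.395498858769
D = 1 − m·sn²u·sn²v = 0.799469227604018
sn(u+v) = (sn u·cn v·dn v + sn v·cn u·dn u)/D = 0.5226177976851179/0.799469227604018 = 0.6537059584536927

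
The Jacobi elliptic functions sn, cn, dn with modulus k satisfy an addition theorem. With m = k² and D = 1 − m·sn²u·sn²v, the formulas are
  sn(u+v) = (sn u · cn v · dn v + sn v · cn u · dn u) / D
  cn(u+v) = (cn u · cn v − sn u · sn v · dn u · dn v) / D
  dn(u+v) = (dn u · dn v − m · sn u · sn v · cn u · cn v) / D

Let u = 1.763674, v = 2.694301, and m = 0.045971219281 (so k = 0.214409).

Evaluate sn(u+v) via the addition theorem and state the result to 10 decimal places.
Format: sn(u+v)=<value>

sn(u+v)=-0.9544371186

sn u = 0.9855293137112573, cn u = -0.1695050790266124, dn u = 0.977419881369169
sn v = 0.4649087758907758, cn v = -0.8853585884260345, dn v = 0.9950194836555124
m = k² = 0.045971219281
D = 1 − m·sn²u·sn²v = 0.9903492602523946
sn(u+v) = (sn u·cn v·dn v + sn v·cn u·dn u)/D = -0.9452260943558188/0.9903492602523946 = -0.9544371185928123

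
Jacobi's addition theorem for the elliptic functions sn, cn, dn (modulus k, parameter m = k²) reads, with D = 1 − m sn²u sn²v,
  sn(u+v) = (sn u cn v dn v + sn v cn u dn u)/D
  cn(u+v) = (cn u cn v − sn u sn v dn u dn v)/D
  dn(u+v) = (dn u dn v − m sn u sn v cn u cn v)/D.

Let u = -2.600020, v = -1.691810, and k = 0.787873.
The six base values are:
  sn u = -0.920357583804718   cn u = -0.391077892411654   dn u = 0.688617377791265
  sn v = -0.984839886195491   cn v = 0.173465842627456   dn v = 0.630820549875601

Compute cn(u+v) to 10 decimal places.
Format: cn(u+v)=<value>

m = k² = 0.620743864129
D = 1 − m·sn²u·sn²v = 0.4900156083203338
cn(u+v) = (cn u·cn v − sn u·sn v·dn u·dn v)/D = -0.4615754816423455/0.4900156083203338 = -0.9419607739119273

cn(u+v)=-0.9419607739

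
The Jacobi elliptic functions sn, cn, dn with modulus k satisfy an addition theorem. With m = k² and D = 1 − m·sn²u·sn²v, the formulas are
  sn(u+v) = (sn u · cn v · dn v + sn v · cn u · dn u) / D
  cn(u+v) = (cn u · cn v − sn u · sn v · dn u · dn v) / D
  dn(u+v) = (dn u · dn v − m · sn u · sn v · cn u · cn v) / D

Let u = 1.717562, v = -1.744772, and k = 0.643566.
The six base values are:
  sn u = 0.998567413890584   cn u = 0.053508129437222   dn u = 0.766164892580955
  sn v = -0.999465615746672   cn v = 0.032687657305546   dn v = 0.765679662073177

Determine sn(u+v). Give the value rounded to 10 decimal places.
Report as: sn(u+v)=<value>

m = k² = 0.414177196356
D = 1 − m·sn²u·sn²v = 0.587449916843362
sn(u+v) = (sn u·cn v·dn v + sn v·cn u·dn u)/D = -0.01598172335735248/0.587449916843362 = -0.02720525256557975

sn(u+v)=-0.0272052526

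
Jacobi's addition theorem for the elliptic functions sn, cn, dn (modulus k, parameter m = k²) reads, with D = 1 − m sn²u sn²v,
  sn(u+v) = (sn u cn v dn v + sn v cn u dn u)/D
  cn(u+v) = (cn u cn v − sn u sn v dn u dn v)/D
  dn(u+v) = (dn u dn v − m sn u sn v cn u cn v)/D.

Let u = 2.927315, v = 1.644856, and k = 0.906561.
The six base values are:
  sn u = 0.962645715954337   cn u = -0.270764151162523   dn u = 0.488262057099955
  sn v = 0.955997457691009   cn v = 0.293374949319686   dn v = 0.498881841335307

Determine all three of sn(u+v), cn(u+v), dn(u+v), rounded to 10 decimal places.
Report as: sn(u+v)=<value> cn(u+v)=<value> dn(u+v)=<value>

sn(u+v)=0.0477240750 cn(u+v)=-0.9988605572 dn(u+v)=0.9990636408

m = k² = 0.821852846721
D = 1 − m·sn²u·sn²v = 0.3039498949365967
sn(u+v) = (sn u·cn v·dn v + sn v·cn u·dn u)/D = 0.01450572758425068/0.3039498949365967 = 0.04772407500675908
cn(u+v) = (cn u·cn v − sn u·sn v·dn u·dn v)/D = -0.3036035614073387/0.3039498949365967 = -0.9988605571673902
dn(u+v) = (dn u·dn v − m·sn u·sn v·cn u·cn v)/D = 0.3036652886555735/0.3039498949365967 = 0.9990636407981568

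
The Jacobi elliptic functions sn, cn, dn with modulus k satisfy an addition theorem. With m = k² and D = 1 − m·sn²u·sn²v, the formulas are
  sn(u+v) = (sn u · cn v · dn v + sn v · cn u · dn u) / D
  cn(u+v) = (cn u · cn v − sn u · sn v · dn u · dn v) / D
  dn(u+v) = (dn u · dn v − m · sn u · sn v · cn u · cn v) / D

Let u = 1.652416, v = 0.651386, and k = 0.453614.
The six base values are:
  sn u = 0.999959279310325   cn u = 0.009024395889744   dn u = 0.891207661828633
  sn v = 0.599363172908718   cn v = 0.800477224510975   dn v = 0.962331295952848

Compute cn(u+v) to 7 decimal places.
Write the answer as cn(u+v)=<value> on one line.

cn(u+v)=-0.5472391

m = k² = 0.205765660996
D = 1 − m·sn²u·sn²v = 0.9260875430704307
cn(u+v) = (cn u·cn v − sn u·sn v·dn u·dn v)/D = -0.5067912927338122/0.9260875430704307 = -0.5472390774780887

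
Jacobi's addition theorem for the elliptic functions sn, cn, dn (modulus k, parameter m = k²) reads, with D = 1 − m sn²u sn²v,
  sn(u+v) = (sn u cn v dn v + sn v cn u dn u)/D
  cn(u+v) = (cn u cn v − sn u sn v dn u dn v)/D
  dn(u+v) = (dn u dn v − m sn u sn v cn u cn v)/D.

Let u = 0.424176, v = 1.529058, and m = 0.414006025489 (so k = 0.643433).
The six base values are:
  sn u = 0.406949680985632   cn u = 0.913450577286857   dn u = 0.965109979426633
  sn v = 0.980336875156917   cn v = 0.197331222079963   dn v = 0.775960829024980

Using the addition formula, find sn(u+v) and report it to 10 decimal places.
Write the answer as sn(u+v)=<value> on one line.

m = k² = 0.414006025489
D = 1 − m·sn²u·sn²v = 0.9341070783453838
sn(u+v) = (sn u·cn v·dn v + sn v·cn u·dn u)/D = 0.9265583086355687/0.9341070783453838 = 0.9919187319261229

sn(u+v)=0.9919187319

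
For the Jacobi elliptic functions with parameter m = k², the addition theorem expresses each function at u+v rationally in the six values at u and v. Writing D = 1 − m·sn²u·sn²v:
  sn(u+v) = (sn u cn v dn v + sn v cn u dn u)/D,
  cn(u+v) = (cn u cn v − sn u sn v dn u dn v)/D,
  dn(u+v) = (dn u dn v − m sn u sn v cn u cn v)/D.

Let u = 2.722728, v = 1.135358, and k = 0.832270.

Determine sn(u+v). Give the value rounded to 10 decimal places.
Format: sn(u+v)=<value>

sn(u+v)=0.2658195781

sn u = 0.9276289452964352, cn u = -0.3735030653799554, dn u = 0.6355766865307761
sn v = 0.8445636343222115, cn v = 0.5354551966135522, dn v = 0.711283765316289
m = k² = 0.6926733529
D = 1 − m·sn²u·sn²v = 0.5748503568549169
sn(u+v) = (sn u·cn v·dn v + sn v·cn u·dn u)/D = 0.1528064793120048/0.5748503568549169 = 0.2658195780690291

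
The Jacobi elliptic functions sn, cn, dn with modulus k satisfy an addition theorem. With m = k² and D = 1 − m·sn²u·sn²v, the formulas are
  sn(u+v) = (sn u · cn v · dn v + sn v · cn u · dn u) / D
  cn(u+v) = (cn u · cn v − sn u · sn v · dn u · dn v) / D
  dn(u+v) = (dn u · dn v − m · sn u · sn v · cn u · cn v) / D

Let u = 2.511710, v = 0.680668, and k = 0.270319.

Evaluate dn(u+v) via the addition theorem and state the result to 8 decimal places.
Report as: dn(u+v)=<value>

sn u = 0.6335478014911497, cn u = -0.773703549963247, dn u = 0.9852258673055745
sn v = 0.6265912581859454, cn v = 0.7793480577796765, dn v = 0.9855509004704516
m = k² = 0.073072361761
D = 1 − m·sn²u·sn²v = 0.9884845587524568
dn(u+v) = (dn u·dn v − m·sn u·sn v·cn u·cn v)/D = 0.9884815738146898/0.9884845587524568 = 0.9999969802889275

dn(u+v)=0.99999698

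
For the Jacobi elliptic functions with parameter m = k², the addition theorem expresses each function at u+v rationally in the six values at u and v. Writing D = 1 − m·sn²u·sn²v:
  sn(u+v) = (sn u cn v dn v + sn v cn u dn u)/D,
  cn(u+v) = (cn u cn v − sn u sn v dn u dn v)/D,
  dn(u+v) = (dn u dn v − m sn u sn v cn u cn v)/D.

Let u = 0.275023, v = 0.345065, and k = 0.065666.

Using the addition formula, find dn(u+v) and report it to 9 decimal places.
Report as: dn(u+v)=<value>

sn u = 0.2715549009229701, cn u = 0.9624229505704422, dn u = 0.9998409986002953
sn v = 0.3382307138611194, cn v = 0.9410632200872572, dn v = 0.9997533217934652
m = k² = 0.004312023556
D = 1 − m·sn²u·sn²v = 0.9999636233669211
dn(u+v) = (dn u·dn v − m·sn u·sn v·cn u·cn v)/D = 0.9992356553157606/0.9999636233669211 = 0.9992720054668494

dn(u+v)=0.999272005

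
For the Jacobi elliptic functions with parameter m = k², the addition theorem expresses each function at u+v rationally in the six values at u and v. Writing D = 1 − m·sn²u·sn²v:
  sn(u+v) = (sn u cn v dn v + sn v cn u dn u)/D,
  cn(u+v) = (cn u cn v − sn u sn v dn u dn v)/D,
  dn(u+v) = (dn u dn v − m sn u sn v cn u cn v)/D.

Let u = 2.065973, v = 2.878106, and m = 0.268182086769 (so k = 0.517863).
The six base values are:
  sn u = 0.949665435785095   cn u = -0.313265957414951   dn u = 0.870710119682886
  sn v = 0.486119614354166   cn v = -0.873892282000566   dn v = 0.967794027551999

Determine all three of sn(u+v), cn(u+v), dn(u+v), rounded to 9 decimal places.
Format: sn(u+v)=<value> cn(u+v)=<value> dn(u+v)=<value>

sn(u+v)=-0.992499980 cn(u+v)=-0.122244794 dn(u+v)=0.857802757

m = k² = 0.268182086769
D = 1 − m·sn²u·sn²v = 0.9428445934301537
sn(u+v) = (sn u·cn v·dn v + sn v·cn u·dn u)/D = -0.935773240113348/0.9428445934301537 = -0.9924999799902554
cn(u+v) = (cn u·cn v − sn u·sn v·dn u·dn v)/D = -0.1152578433263358/0.9428445934301537 = -0.1222447942423017
dn(u+v) = (dn u·dn v − m·sn u·sn v·cn u·cn v)/D = 0.8087746916808721/0.9428445934301537 = 0.8578027570147874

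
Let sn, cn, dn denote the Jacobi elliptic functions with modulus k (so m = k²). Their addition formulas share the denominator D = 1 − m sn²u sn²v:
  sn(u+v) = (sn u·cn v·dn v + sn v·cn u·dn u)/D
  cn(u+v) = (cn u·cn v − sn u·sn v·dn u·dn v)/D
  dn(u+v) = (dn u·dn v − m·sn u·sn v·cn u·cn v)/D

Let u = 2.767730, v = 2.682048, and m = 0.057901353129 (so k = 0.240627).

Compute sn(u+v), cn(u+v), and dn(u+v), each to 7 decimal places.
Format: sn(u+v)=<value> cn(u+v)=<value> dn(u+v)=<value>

sn(u+v)=-0.7961911 cn(u+v)=0.6050453 dn(u+v)=0.9814760

sn u = 0.4079317443879575, cn u = -0.9130124270351407, dn u = 0.9951707058541741
sn v = 0.4841336972925788, cn v = -0.8749940360629995, dn v = 0.993191203169063
m = k² = 0.057901353129
D = 1 − m·sn²u·sn²v = 0.997741633920232
sn(u+v) = (sn u·cn v·dn v + sn v·cn u·dn u)/D = -0.7943929631832214/0.997741633920232 = -0.7961910540527088
cn(u+v) = (cn u·cn v − sn u·sn v·dn u·dn v)/D = 0.6036788782977215/0.997741633920232 = 0.6050452920620378
dn(u+v) = (dn u·dn v − m·sn u·sn v·cn u·cn v)/D = 0.9792594802873181/0.997741633920232 = 0.9814760124218777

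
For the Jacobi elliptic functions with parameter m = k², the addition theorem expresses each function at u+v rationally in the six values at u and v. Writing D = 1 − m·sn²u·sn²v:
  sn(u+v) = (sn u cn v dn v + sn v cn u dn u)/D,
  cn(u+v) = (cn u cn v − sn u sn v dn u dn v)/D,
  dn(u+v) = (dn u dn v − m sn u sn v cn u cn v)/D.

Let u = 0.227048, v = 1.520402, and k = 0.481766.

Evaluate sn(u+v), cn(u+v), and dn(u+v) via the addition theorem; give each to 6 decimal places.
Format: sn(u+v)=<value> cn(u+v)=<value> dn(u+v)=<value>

sn(u+v)=0.998050 cn(u+v)=-0.062426 dn(u+v)=0.876816

sn u = 0.2246658783460175, cn u = 0.9744358588983743, dn u = 0.9941251861358099
sn v = 0.9906799277280663, cn v = 0.1362104283699064, dn v = 0.8787534975707636
m = k² = 0.232098478756
D = 1 − m·sn²u·sn²v = 0.9885022395145548
sn(u+v) = (sn u·cn v·dn v + sn v·cn u·dn u)/D = 0.9865742409379361/0.9885022395145548 = 0.9980495759144001
cn(u+v) = (cn u·cn v − sn u·sn v·dn u·dn v)/D = -0.06170854594807293/0.9885022395145548 = -0.06242630869342035
dn(u+v) = (dn u·dn v − m·sn u·sn v·cn u·cn v)/D = 0.8667344225850336/0.9885022395145548 = 0.8768158411160298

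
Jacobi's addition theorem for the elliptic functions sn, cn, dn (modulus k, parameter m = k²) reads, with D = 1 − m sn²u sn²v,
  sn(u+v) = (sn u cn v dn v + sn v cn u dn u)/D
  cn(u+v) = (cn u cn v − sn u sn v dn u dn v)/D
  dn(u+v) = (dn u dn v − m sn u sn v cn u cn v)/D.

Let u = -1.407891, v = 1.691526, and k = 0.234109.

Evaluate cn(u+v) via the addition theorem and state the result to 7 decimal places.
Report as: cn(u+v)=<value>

cn(u+v)=0.9601019

sn u = -0.9838384115594187, cn u = 0.1790585935950574, dn u = 0.9731136613054288
sn v = 0.9954158514100066, cn v = -0.09564142806175419, dn v = 0.9724681544728168
m = k² = 0.054807023881
D = 1 − m·sn²u·sn²v = 0.9474354593602559
cn(u+v) = (cn u·cn v − sn u·sn v·dn u·dn v)/D = 0.9096345886627107/0.9474354593602559 = 0.960101904225677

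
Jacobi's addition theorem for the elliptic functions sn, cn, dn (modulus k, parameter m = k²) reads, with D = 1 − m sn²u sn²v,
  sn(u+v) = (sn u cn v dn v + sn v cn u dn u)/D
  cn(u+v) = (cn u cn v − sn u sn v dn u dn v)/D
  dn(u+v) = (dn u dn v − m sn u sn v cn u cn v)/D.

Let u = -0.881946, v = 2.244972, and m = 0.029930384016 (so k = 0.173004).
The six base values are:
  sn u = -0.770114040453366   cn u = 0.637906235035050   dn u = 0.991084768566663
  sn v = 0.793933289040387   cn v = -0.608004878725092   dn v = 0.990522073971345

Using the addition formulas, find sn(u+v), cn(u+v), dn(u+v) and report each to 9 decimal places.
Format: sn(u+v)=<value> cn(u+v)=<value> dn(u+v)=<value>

m = k² = 0.029930384016
D = 1 − m·sn²u·sn²v = 0.9888110226243052
sn(u+v) = (sn u·cn v·dn v + sn v·cn u·dn u)/D = 0.9657350469306652/0.9888110226243052 = 0.9766629060905932
cn(u+v) = (cn u·cn v − sn u·sn v·dn u·dn v)/D = 0.2123748045158609/0.9888110226243052 = 0.2147779501407842
dn(u+v) = (dn u·dn v − m·sn u·sn v·cn u·cn v)/D = 0.9745936794272741/0.9888110226243052 = 0.9856217792159129

sn(u+v)=0.976662906 cn(u+v)=0.214777950 dn(u+v)=0.985621779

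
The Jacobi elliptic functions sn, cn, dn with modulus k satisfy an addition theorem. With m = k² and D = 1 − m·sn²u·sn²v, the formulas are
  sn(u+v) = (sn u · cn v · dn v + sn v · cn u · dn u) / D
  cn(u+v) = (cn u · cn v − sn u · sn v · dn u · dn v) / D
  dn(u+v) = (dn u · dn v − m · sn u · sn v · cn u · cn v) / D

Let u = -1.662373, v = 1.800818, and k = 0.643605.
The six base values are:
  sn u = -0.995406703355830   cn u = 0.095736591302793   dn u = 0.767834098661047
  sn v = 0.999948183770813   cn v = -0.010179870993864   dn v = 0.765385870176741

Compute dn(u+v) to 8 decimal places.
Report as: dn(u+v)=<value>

dn(u+v)=0.99605810

m = k² = 0.414227396025
D = 1 − m·sn²u·sn²v = 0.5896117359171255
dn(u+v) = (dn u·dn v − m·sn u·sn v·cn u·cn v)/D = 0.5872875446097131/0.5896117359171255 = 0.9960580986336759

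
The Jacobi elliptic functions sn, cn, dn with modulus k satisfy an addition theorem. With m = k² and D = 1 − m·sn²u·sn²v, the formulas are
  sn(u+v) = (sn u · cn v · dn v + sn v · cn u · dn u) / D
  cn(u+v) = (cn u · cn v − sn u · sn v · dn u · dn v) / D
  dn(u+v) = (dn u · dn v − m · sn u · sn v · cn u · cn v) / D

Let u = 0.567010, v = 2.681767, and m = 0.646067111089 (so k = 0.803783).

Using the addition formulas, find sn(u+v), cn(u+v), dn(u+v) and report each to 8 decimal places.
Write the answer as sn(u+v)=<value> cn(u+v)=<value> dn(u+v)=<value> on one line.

sn(u+v)=0.65599699 cn(u+v)=-0.75476350 dn(u+v)=0.84969207

sn u = 0.5216184814616559, cn u = 0.8531788556906671, dn u = 0.9078624825667351
sn v = 0.9115963806389422, cn v = -0.4110864128209309, dn v = 0.6805241268459335
m = k² = 0.646067111089
D = 1 − m·sn²u·sn²v = 0.8539206732424427
sn(u+v) = (sn u·cn v·dn v + sn v·cn u·dn u)/D = 0.5601693918771457/0.8539206732424427 = 0.6559969906222238
cn(u+v) = (cn u·cn v − sn u·sn v·dn u·dn v)/D = -0.6445081602236044/0.8539206732424427 = -0.754763504877247
dn(u+v) = (dn u·dn v − m·sn u·sn v·cn u·cn v)/D = 0.7255696248273663/0.8539206732424427 = 0.8496920704265052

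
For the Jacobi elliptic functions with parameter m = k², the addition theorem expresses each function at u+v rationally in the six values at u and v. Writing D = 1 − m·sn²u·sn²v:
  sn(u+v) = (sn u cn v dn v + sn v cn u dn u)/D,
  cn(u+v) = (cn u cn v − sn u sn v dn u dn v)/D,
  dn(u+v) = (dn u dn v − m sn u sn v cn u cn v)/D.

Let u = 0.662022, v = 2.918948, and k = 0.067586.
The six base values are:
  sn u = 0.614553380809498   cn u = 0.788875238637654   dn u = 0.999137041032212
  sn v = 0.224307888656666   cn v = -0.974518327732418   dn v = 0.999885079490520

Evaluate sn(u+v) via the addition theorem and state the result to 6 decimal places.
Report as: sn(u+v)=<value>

m = k² = 0.004567867396
D = 1 − m·sn²u·sn²v = 0.9999131995838527
sn(u+v) = (sn u·cn v·dn v + sn v·cn u·dn u)/D = -0.4220264700263419/0.9999131995838527 = -0.4220631052795206

sn(u+v)=-0.422063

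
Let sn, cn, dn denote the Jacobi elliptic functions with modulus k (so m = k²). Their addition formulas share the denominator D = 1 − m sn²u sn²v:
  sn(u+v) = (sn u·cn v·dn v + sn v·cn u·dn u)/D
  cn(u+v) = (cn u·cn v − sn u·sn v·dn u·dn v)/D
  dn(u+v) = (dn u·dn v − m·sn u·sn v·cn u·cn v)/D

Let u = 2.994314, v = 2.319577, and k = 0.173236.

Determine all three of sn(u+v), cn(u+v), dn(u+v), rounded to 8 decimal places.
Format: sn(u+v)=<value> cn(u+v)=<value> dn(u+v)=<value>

sn(u+v)=-0.84840905 cn(u+v)=0.52934118 dn(u+v)=0.98914021

sn u = 0.170394900668209, cn u = -0.9853758561210393, dn u = 0.9995642332170976
sn v = 0.7468884191436956, cn v = -0.6649493885620403, dn v = 0.9915940476037678
m = k² = 0.030010711696
D = 1 − m·sn²u·sn²v = 0.999513927632018
sn(u+v) = (sn u·cn v·dn v + sn v·cn u·dn u)/D = -0.847996663093977/0.999513927632018 = -0.8484090512905552
cn(u+v) = (cn u·cn v − sn u·sn v·dn u·dn v)/D = 0.5290838788999935/0.999513927632018 = 0.5293411770193777
dn(u+v) = (dn u·dn v − m·sn u·sn v·cn u·cn v)/D = 0.9886594148386028/0.999513927632018 = 0.9891402085620448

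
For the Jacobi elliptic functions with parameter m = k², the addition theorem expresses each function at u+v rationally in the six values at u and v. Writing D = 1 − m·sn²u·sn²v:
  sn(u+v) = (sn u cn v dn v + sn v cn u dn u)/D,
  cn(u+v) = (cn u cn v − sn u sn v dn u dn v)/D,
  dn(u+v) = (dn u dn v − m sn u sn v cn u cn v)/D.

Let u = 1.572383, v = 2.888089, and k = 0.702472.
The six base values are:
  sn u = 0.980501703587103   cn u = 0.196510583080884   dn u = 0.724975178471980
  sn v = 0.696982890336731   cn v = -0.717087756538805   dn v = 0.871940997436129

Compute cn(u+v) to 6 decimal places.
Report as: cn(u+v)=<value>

m = k² = 0.493466910784
D = 1 − m·sn²u·sn²v = 0.7695381860441049
cn(u+v) = (cn u·cn v − sn u·sn v·dn u·dn v)/D = -0.5729123076987706/0.7695381860441049 = -0.7444884712529847

cn(u+v)=-0.744488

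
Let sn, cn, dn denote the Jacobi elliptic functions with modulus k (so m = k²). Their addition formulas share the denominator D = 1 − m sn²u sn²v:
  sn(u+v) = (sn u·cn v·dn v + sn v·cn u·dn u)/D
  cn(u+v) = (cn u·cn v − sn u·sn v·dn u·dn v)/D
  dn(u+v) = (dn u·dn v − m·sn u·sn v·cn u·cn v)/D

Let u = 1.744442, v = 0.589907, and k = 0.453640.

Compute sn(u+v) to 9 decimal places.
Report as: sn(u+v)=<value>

sn(u+v)=0.821164980

sn u = 0.9973371262416335, cn u = -0.07292912052177831, dn u = 0.8917988970360562
sn v = 0.5508290236788332, cn v = 0.8346181082824788, dn v = 0.968277308411318
m = k² = 0.2057892496
D = 1 − m·sn²u·sn²v = 0.9378930378722589
sn(u+v) = (sn u·cn v·dn v + sn v·cn u·dn u)/D = 0.7701649176959365/0.9378930378722589 = 0.8211649800100479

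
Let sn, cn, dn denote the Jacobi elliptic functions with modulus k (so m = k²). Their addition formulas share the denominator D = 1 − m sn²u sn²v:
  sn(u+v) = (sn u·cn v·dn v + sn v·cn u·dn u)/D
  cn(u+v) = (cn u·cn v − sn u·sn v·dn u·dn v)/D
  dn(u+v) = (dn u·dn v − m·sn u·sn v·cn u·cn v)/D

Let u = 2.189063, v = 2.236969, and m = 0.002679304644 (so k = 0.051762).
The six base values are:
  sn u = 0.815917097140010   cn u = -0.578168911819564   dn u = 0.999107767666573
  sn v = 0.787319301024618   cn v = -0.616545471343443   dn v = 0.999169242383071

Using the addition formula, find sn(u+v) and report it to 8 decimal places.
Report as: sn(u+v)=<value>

m = k² = 0.002679304644
D = 1 − m·sn²u·sn²v = 0.9988943543524471
sn(u+v) = (sn u·cn v·dn v + sn v·cn u·dn u)/D = -0.9574294748295648/0.9988943543524471 = -0.9584892242686037

sn(u+v)=-0.95848922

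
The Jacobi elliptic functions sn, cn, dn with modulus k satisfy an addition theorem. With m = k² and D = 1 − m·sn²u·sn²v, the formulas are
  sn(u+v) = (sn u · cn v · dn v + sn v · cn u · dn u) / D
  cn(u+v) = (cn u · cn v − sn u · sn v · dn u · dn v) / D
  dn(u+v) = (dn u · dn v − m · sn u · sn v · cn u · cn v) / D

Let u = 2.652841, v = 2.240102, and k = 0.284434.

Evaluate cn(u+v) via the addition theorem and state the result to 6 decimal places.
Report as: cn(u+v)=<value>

cn(u+v)=0.077244

sn u = 0.5254025310620517, cn u = -0.8508537949340003, dn u = 0.9887704414894386
sn v = 0.8180272181615011, cn v = -0.5751795114109645, dn v = 0.9725546046149875
m = k² = 0.080902700356
D = 1 − m·sn²u·sn²v = 0.9850554498342867
cn(u+v) = (cn u·cn v − sn u·sn v·dn u·dn v)/D = 0.07608988345361447/0.9850554498342867 = 0.07724426423549545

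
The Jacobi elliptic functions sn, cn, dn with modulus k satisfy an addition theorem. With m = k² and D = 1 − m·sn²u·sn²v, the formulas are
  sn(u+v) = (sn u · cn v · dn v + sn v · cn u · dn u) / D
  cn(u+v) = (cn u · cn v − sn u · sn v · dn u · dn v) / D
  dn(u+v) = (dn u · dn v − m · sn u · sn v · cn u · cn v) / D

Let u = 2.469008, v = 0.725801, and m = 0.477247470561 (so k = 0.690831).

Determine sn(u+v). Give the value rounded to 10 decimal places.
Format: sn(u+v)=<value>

sn(u+v)=0.4507190912

sn u = 0.8904997103979991, cn u = -0.4549838082625355, dn u = 0.7883829368797758
sn v = 0.6431770477979676, cn v = 0.7657174969829871, dn v = 0.8958648526563492
m = k² = 0.477247470561
D = 1 − m·sn²u·sn²v = 0.8434430772742082
sn(u+v) = (sn u·cn v·dn v + sn v·cn u·dn u)/D = 0.3801558973065104/0.8434430772742082 = 0.450719091245703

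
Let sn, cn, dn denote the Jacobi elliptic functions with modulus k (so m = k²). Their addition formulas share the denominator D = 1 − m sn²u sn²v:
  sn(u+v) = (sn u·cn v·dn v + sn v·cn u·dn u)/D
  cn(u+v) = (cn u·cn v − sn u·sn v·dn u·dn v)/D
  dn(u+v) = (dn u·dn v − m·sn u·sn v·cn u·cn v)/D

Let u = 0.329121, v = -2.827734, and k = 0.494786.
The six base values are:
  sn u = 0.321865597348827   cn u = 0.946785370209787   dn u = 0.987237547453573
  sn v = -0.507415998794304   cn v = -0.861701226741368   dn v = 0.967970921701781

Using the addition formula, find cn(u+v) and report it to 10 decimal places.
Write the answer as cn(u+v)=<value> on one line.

m = k² = 0.244813185796
D = 1 − m·sn²u·sn²v = 0.9934700141932228
cn(u+v) = (cn u·cn v − sn u·sn v·dn u·dn v)/D = -0.6597749430442211/0.9934700141932228 = -0.6641115822504328

cn(u+v)=-0.6641115823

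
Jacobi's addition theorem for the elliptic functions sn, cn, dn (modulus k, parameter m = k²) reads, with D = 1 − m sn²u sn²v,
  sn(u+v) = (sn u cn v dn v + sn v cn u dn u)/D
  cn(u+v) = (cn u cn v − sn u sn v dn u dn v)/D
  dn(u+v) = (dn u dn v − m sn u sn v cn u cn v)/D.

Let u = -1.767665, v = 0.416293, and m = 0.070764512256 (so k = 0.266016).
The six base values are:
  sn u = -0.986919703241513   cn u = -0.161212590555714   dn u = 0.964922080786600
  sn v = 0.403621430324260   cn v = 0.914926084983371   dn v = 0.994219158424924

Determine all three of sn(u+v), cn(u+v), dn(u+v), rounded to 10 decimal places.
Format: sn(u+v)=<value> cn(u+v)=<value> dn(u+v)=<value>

sn(u+v)=-0.9714329781 cn(u+v)=0.2373140725 dn(u+v)=0.9660335405

m = k² = 0.070764512256
D = 1 − m·sn²u·sn²v = 0.9887713488154714
sn(u+v) = (sn u·cn v·dn v + sn v·cn u·dn u)/D = -0.9605250960770016/0.9887713488154714 = -0.9714329781376572
cn(u+v) = (cn u·cn v − sn u·sn v·dn u·dn v)/D = 0.2346493555171917/0.9887713488154714 = 0.2373140724580025
dn(u+v) = (dn u·dn v − m·sn u·sn v·cn u·cn v)/D = 0.9551862868307406/0.9887713488154714 = 0.9660335404894519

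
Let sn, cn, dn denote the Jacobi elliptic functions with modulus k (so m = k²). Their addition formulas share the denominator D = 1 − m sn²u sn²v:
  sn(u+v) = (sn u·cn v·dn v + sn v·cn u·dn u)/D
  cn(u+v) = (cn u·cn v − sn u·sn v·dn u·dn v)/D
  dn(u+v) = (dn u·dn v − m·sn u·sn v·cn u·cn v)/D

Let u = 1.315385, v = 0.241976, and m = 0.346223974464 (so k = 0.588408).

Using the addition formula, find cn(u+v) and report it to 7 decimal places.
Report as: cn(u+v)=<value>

sn u = 0.9398994606413781, cn u = 0.3414513199360145, dn u = 0.8331518071997598
sn v = 0.2388376989715997, cn v = 0.9710595005198968, dn v = 0.9900758512623868
m = k² = 0.346223974464
D = 1 − m·sn²u·sn²v = 0.9825528017816995
cn(u+v) = (cn u·cn v − sn u·sn v·dn u·dn v)/D = 0.1463968787660772/0.9825528017816995 = 0.1489964493517399

cn(u+v)=0.1489964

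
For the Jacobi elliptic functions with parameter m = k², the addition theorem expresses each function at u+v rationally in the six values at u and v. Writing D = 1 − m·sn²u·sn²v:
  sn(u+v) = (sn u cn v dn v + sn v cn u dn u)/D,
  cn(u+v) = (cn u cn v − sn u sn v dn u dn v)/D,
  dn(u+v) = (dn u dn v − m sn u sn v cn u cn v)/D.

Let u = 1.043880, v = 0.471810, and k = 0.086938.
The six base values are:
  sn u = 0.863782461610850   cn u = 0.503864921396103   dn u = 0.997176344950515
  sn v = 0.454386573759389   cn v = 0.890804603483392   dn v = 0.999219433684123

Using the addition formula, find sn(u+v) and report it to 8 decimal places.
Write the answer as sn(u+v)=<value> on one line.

m = k² = 0.007558215844
D = 1 − m·sn²u·sn²v = 0.9988356620995915
sn(u+v) = (sn u·cn v·dn v + sn v·cn u·dn u)/D = 0.9971637585515196/0.9988356620995915 = 0.9983261475220484

sn(u+v)=0.99832615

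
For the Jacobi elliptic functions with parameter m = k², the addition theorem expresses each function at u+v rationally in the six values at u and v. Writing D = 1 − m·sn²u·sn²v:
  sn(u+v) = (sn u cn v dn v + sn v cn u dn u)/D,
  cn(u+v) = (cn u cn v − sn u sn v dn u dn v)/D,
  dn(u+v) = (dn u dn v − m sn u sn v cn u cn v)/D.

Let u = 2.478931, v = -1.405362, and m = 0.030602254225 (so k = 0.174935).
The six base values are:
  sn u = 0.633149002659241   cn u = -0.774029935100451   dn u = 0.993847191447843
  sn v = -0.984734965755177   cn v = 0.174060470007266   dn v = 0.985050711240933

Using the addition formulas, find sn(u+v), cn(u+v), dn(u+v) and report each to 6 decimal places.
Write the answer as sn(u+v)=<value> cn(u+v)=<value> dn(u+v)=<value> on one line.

sn(u+v)=0.876510 cn(u+v)=0.481383 dn(u+v)=0.988175

m = k² = 0.030602254225
D = 1 − m·sn²u·sn²v = 0.9881039168543106
sn(u+v) = (sn u·cn v·dn v + sn v·cn u·dn u)/D = 0.8660832912013441/0.9881039168543106 = 0.8765103309766987
cn(u+v) = (cn u·cn v − sn u·sn v·dn u·dn v)/D = 0.4756564760461883/0.9881039168543106 = 0.481383048819875
dn(u+v) = (dn u·dn v − m·sn u·sn v·cn u·cn v)/D = 0.9764192703079614/0.9881039168543106 = 0.9881746784452105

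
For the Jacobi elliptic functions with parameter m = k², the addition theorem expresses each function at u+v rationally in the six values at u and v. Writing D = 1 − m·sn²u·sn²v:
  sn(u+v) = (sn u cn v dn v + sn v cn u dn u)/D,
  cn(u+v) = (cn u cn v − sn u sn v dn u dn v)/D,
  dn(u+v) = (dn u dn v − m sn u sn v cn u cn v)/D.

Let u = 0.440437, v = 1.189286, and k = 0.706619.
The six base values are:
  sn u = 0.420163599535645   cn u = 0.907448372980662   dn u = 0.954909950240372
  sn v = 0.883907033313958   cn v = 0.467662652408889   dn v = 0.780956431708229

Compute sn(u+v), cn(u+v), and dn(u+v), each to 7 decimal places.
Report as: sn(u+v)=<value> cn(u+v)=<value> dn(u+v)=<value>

sn(u+v)=0.9873870 cn(u+v)=0.1583251 dn(u+v)=0.7163838

m = k² = 0.499310411161
D = 1 − m·sn²u·sn²v = 0.9311314957066867
sn(u+v) = (sn u·cn v·dn v + sn v·cn u·dn u)/D = 0.9193871665037951/0.9311314957066867 = 0.9873870347453146
cn(u+v) = (cn u·cn v − sn u·sn v·dn u·dn v)/D = 0.1474215057754281/0.9311314957066867 = 0.1583251199805478
dn(u+v) = (dn u·dn v − m·sn u·sn v·cn u·cn v)/D = 0.667047503550963/0.9311314957066867 = 0.7163837831999272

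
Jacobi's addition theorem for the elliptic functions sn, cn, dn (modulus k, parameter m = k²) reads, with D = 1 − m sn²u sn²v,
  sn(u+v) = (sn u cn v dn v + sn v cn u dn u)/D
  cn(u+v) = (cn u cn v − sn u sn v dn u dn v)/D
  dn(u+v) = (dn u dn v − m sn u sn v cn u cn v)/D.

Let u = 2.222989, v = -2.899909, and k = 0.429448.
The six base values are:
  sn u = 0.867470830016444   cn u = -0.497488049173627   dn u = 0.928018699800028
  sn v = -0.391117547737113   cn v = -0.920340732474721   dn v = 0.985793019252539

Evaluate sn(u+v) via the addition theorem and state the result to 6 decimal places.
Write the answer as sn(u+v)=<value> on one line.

sn(u+v)=-0.619610

m = k² = 0.184425584704
D = 1 − m·sn²u·sn²v = 0.9787702181546998
sn(u+v) = (sn u·cn v·dn v + sn v·cn u·dn u)/D = -0.6064558794518679/0.9787702181546998 = -0.6196100659818139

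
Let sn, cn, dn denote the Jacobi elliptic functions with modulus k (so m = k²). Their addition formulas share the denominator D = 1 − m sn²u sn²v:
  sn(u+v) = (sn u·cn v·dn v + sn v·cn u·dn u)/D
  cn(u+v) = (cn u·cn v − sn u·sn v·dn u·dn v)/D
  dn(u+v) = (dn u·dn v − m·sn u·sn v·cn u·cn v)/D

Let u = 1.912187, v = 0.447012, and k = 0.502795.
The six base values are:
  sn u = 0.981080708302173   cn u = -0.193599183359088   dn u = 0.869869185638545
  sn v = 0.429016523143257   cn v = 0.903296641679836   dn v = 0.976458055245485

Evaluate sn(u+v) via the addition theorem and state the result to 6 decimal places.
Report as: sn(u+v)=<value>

m = k² = 0.252802812025
D = 1 − m·sn²u·sn²v = 0.9552142955041241
sn(u+v) = (sn u·cn v·dn v + sn v·cn u·dn u)/D = 0.7930949337943554/0.9552142955041241 = 0.8302795901686034

sn(u+v)=0.830280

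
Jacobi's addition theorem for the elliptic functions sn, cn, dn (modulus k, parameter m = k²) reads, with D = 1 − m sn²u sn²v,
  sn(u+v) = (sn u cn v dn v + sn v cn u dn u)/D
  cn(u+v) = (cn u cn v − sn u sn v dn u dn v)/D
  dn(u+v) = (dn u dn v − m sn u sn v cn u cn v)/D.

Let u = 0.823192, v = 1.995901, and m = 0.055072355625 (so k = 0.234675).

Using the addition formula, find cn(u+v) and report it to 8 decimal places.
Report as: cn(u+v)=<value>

cn(u+v)=-0.93351388

sn u = 0.7302764843620107, cn u = 0.6831517081789827, dn u = 0.985205413391364
sn v = 0.9241091540765247, cn v = -0.3821286057755556, dn v = 0.976201533922205
m = k² = 0.055072355625
D = 1 − m·sn²u·sn²v = 0.9749184235317461
cn(u+v) = (cn u·cn v − sn u·sn v·dn u·dn v)/D = -0.910099881033235/0.9749184235317461 = -0.9335138808191776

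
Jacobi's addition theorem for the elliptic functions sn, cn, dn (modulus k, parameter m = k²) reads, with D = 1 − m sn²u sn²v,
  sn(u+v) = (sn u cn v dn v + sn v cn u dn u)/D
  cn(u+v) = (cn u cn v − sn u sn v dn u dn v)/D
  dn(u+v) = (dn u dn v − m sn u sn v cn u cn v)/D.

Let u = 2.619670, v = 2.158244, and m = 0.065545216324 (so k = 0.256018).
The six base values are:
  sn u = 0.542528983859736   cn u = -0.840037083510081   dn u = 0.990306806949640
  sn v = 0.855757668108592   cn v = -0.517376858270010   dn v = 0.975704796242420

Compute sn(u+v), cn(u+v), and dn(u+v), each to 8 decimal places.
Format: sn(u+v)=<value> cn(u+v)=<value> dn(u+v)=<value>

m = k² = 0.065545216324
D = 1 − m·sn²u·sn²v = 0.9858717461560839
sn(u+v) = (sn u·cn v·dn v + sn v·cn u·dn u)/D = -0.9857725209898728/0.9858717461560839 = -0.9998993528655244
cn(u+v) = (cn u·cn v − sn u·sn v·dn u·dn v)/D = -0.01398702005849156/0.9858717461560839 = -0.01418746415345301
dn(u+v) = (dn u·dn v − m·sn u·sn v·cn u·cn v)/D = 0.9530213545273367/0.9858717461560839 = 0.9666788385438259

sn(u+v)=-0.99989935 cn(u+v)=-0.01418746 dn(u+v)=0.96667884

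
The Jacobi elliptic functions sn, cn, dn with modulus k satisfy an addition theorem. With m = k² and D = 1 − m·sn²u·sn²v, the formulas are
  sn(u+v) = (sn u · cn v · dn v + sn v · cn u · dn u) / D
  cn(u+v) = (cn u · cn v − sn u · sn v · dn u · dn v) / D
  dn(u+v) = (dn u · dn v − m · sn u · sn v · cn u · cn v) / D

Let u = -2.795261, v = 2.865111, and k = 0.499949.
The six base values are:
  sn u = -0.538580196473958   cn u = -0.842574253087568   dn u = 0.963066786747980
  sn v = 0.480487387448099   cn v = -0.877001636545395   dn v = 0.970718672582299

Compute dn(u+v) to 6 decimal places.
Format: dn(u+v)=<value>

dn(u+v)=0.999391

m = k² = 0.249949002601
D = 1 − m·sn²u·sn²v = 0.9832615147785311
dn(u+v) = (dn u·dn v − m·sn u·sn v·cn u·cn v)/D = 0.9826630026485624/0.9832615147785311 = 0.9993912991396764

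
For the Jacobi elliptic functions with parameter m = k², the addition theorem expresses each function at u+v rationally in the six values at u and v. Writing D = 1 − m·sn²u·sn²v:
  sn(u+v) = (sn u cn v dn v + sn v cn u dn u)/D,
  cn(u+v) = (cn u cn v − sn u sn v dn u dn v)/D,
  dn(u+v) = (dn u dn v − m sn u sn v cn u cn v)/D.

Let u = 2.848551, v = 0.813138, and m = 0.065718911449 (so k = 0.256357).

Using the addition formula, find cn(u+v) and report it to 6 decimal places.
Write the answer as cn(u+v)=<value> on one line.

sn u = 0.3393366847550811, cn u = -0.9406649851989978, dn u = 0.9962090682798441
sn v = 0.7228970988657764, cn v = 0.6909557036825471, dn v = 0.9826782775096665
m = k² = 0.065718911449
D = 1 − m·sn²u·sn²v = 0.9960453782547207
cn(u+v) = (cn u·cn v − sn u·sn v·dn u·dn v)/D = -0.8901003995245826/0.9960453782547207 = -0.8936343854978015

cn(u+v)=-0.893634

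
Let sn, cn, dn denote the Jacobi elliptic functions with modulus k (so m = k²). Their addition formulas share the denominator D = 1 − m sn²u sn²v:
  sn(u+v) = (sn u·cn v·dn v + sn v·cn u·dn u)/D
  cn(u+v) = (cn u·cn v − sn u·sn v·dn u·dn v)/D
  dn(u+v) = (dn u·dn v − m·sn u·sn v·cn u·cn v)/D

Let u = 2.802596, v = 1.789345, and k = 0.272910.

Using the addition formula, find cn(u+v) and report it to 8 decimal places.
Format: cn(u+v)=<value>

cn(u+v)=-0.20271817

sn u = 0.3887815173432939, cn u = -0.9213299798510011, dn u = 0.9943552123739397
sn v = 0.9836731860818258, cn v = -0.1799640602554569, dn v = 0.9632924353897767
m = k² = 0.0744798681
D = 1 − m·sn²u·sn²v = 0.989106892590666
cn(u+v) = (cn u·cn v − sn u·sn v·dn u·dn v)/D = -0.2005099350902665/0.989106892590666 = -0.2027181658446353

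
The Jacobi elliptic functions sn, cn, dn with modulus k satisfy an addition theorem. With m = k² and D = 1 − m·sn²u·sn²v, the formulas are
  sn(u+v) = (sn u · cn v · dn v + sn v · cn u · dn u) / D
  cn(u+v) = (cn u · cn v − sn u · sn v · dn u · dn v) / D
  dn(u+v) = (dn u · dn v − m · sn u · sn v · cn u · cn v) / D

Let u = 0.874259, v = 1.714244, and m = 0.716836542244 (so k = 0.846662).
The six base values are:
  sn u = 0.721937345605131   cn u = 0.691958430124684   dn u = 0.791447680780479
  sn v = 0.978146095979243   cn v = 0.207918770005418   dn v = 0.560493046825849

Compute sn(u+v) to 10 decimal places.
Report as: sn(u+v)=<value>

m = k² = 0.716836542244
D = 1 − m·sn²u·sn²v = 0.6425406965894181
sn(u+v) = (sn u·cn v·dn v + sn v·cn u·dn u)/D = 0.6198130587521234/0.6425406965894181 = 0.9646284850781715

sn(u+v)=0.9646284851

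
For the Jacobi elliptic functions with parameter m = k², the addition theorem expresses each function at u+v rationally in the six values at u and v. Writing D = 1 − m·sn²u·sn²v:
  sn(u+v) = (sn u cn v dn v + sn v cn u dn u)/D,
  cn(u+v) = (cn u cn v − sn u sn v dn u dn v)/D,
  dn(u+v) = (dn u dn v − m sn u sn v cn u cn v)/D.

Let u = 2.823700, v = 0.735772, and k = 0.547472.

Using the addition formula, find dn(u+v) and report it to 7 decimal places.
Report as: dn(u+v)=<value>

dn(u+v)=0.9974045

sn u = 0.5593302222929794, cn u = -0.8289449332915222, dn u = 0.951961532696457
sn v = 0.6578831797251178, cn v = 0.7531199916578821, dn v = 0.9328856755677721
m = k² = 0.299725590784
D = 1 − m·sn²u·sn²v = 0.9594157090370381
dn(u+v) = (dn u·dn v − m·sn u·sn v·cn u·cn v)/D = 0.9569255274457903/0.9594157090370381 = 0.9974044811151286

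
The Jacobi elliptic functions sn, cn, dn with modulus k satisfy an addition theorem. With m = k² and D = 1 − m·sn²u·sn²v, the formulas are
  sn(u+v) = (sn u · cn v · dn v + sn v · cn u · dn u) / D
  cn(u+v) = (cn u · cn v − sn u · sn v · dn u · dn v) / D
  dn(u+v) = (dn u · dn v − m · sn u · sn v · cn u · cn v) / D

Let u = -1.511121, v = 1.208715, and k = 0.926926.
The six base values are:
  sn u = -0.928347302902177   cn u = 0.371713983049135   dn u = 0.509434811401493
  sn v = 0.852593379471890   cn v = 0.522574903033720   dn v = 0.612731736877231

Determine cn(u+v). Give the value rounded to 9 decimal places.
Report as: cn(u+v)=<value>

m = k² = 0.859191809476
D = 1 − m·sn²u·sn²v = 0.4617364141964742
cn(u+v) = (cn u·cn v − sn u·sn v·dn u·dn v)/D = 0.4413135145170213/0.4617364141964742 = 0.9557693544378703

cn(u+v)=0.955769354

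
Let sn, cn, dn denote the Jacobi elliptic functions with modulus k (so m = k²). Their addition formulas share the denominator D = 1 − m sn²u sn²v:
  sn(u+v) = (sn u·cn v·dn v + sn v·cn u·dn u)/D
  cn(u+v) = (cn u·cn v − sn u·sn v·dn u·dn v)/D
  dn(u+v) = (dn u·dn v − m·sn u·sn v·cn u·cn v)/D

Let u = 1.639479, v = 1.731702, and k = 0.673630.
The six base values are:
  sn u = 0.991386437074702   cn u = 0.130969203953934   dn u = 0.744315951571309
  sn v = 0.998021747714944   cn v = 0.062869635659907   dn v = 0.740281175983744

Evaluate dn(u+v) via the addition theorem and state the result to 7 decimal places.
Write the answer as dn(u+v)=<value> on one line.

dn(u+v)=0.9847727

m = k² = 0.4537773769
D = 1 − m·sn²u·sn²v = 0.555769066741332
dn(u+v) = (dn u·dn v − m·sn u·sn v·cn u·cn v)/D = 0.5473062028579856/0.555769066741332 = 0.984772697169047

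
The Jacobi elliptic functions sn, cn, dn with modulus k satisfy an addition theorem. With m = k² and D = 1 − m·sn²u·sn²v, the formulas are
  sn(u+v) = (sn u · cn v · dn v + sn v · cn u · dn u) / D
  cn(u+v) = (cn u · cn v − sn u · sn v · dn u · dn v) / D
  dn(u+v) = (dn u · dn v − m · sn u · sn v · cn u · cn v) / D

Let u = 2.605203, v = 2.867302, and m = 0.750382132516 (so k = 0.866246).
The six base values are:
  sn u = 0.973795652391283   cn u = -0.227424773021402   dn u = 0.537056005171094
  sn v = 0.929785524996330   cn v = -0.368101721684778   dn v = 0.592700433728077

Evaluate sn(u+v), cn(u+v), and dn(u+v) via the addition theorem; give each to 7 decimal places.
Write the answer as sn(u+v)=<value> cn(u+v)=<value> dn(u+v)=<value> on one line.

m = k² = 0.750382132516
D = 1 − m·sn²u·sn²v = 0.3848462037677107
sn(u+v) = (sn u·cn v·dn v + sn v·cn u·dn u)/D = -0.3260207967784953/0.3848462037677107 = -0.8471456742633694
cn(u+v) = (cn u·cn v − sn u·sn v·dn u·dn v)/D = -0.2044921529602868/0.3848462037677107 = -0.5313607123008449
dn(u+v) = (dn u·dn v − m·sn u·sn v·cn u·cn v)/D = 0.2614360608416391/0.3848462037677107 = 0.6793260743698001

sn(u+v)=-0.8471457 cn(u+v)=-0.5313607 dn(u+v)=0.6793261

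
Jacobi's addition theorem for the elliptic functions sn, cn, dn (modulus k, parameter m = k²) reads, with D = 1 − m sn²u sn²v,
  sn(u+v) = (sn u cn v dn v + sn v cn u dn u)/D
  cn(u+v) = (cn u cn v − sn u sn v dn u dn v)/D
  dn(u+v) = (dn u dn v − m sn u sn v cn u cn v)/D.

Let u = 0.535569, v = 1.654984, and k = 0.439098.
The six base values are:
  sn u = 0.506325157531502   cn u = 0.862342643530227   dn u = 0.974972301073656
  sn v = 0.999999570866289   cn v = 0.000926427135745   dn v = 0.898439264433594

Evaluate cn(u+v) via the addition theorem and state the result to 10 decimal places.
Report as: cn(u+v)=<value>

m = k² = 0.192807053604
D = 1 − m·sn²u·sn²v = 0.9505710302841623
cn(u+v) = (cn u·cn v − sn u·sn v·dn u·dn v)/D = -0.4427181537827996/0.9505710302841623 = -0.4657391606500506

cn(u+v)=-0.4657391607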